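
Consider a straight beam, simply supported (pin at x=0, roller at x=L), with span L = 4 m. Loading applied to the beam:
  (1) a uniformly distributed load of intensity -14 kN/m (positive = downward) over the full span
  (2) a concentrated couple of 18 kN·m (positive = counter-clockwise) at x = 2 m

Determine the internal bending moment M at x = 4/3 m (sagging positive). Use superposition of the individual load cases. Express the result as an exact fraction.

M(4/3) = -170/9 kN·m

Load 1 — uniform load w=-14 kN/m over full span:
  M_1 = wx(L-x)/2 = (-14)·(4/3)·(4-(4/3))/2 = -224/9 kN·m
Load 2 — applied couple M₀=18 kN·m at a=2 m (b=L-a=2):
  M_2 = M₀x/L  [x≤a] = 18·(4/3)/4 = 6 kN·m
Superposition: M = Σ M_i = -170/9 kN·m ≈ -18.888889 kN·m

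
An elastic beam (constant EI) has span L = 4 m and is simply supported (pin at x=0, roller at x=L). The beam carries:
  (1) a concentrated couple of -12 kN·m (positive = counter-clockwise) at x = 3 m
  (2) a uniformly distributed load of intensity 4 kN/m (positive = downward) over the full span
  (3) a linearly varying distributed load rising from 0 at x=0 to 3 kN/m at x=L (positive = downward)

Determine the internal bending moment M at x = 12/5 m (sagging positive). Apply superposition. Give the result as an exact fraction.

M(12/5) = 444/125 kN·m

Load 1 — applied couple M₀=-12 kN·m at a=3 m (b=L-a=1):
  M_1 = M₀x/L  [x≤a] = (-12)·(12/5)/4 = -36/5 kN·m
Load 2 — uniform load w=4 kN/m over full span:
  M_2 = wx(L-x)/2 = 4·(12/5)·(4-(12/5))/2 = 192/25 kN·m
Load 3 — triangular load w₀=3 kN/m (0→w₀ over full span):
  M_3 = w₀Lx/6 - w₀x³/(6L) = 3·4·(12/5)/6 - 3·(12/5)³/(6·4) = 384/125 kN·m
Superposition: M = Σ M_i = 444/125 kN·m ≈ 3.552000 kN·m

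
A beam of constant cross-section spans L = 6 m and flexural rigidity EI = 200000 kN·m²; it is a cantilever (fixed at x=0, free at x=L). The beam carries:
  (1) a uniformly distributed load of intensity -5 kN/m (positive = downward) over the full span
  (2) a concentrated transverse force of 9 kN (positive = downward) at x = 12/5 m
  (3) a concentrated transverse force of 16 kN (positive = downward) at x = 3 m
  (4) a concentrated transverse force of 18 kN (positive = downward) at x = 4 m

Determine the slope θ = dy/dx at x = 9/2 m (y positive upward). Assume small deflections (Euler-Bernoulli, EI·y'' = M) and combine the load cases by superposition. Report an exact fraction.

Load 1 — uniform load w=-5 kN/m over full span:
  θ_1 = -wx(x²-3Lx+3L²)/(6EI) = -(-5)·(9/2)·((9/2)²-3·6·(9/2)+3·6²)/(6·200000) = 567/640000 rad
Load 2 — point force P=9 kN at a=12/5 m (b=L-a=18/5):
  θ_2 = -Pa²/(2EI)  [x>a] = -9·(12/5)²/(2·200000) = -81/625000 rad
Load 3 — point force P=16 kN at a=3 m (b=L-a=3):
  θ_3 = -Pa²/(2EI)  [x>a] = -16·3²/(2·200000) = -9/25000 rad
Load 4 — point force P=18 kN at a=4 m (b=L-a=2):
  θ_4 = -Pa²/(2EI)  [x>a] = -18·4²/(2·200000) = -9/12500 rad
Superposition: θ = Σ θ_i = -25893/80000000 rad ≈ -0.000324 rad

θ(9/2) = -25893/80000000 rad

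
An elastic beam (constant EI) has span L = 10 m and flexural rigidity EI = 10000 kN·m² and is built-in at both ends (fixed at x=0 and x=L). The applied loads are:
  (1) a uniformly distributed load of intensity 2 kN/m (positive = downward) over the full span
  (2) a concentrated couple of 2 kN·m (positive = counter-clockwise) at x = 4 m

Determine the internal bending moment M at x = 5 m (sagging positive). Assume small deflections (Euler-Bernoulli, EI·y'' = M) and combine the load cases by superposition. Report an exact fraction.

Load 1 — uniform load w=2 kN/m over full span:
  M_1 = wLx/2 - wL²/12 - wx²/2 = 2·10·5/2 - 2·10²/12 - 2·5²/2 = 25/3 kN·m
Load 2 — applied couple M₀=2 kN·m at a=4 m (b=L-a=6):
  M_2 = R_Ax - M_A - M₀  [x>a] with R_A=36/125, M_A=6/25 = (36/125)·5 - (6/25) - 2 = -4/5 kN·m
Superposition: M = Σ M_i = 113/15 kN·m ≈ 7.533333 kN·m

M(5) = 113/15 kN·m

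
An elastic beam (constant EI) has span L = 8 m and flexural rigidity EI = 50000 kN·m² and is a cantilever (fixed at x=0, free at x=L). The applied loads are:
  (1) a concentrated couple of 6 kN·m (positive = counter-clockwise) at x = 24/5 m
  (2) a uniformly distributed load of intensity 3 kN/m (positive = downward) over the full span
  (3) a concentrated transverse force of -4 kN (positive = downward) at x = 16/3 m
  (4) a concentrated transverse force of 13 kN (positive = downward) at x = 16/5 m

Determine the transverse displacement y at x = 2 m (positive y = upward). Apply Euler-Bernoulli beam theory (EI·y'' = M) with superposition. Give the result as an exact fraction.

y(2) = -1339/375000 m

Load 1 — applied couple M₀=6 kN·m at a=24/5 m (b=L-a=16/5):
  y_1 = M₀x²/(2EI)  [x≤a] = 6·2²/(2·50000) = 3/12500 m
Load 2 — uniform load w=3 kN/m over full span:
  y_2 = -wx²(x²-4Lx+6L²)/(24EI) = -3·2²·(2²-4·8·2+6·8²)/(24·50000) = -81/25000 m
Load 3 — point force P=-4 kN at a=16/3 m (b=L-a=8/3):
  y_3 = -Px²(3a-x)/(6EI)  [x≤a] = -(-4)·2²·(3·(16/3)-2)/(6·50000) = 7/9375 m
Load 4 — point force P=13 kN at a=16/5 m (b=L-a=24/5):
  y_4 = -Px²(3a-x)/(6EI)  [x≤a] = -13·2²·(3·(16/5)-2)/(6·50000) = -247/187500 m
Superposition: y = Σ y_i = -1339/375000 m ≈ -0.003571 m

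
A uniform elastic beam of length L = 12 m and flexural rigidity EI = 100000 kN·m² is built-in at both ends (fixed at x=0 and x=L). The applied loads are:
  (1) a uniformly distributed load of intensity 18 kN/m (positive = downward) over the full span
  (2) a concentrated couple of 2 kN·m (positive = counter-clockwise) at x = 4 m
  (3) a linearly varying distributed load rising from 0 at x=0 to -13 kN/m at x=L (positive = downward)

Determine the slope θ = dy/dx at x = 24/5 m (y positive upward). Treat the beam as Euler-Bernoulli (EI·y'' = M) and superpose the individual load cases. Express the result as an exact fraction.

θ(24/5) = -5433/7812500 rad

Load 1 — uniform load w=18 kN/m over full span:
  θ_1 = -wx(L-x)(L-2x)/(12EI) = -18·(24/5)·(12-(24/5))·(12-2·(24/5))/(12·100000) = -486/390625 rad
Load 2 — applied couple M₀=2 kN·m at a=4 m (b=L-a=8):
  θ_2 = (R_Ax²/2 - M_Ax - M₀(x-a))/EI  [x>a] with R_A=2/9, M_A=0 = ((2/9)·(24/5)²/2 - 0·(24/5) - 2·((24/5)-4))/100000 = 3/312500 rad
Load 3 — triangular load w₀=-13 kN/m (0→w₀ over full span):
  θ_3 = -w₀(2x(L-x)(L-2x)(x+2L)+x²(L-x)²)/(120LEI) = -(-13)·(2·(24/5)·(12-(24/5))·(12-2·(24/5))·((24/5)+2·12)+(24/5)²·(12-(24/5))²)/(120·12·100000) = 1053/1953125 rad
Superposition: θ = Σ θ_i = -5433/7812500 rad ≈ -0.000695 rad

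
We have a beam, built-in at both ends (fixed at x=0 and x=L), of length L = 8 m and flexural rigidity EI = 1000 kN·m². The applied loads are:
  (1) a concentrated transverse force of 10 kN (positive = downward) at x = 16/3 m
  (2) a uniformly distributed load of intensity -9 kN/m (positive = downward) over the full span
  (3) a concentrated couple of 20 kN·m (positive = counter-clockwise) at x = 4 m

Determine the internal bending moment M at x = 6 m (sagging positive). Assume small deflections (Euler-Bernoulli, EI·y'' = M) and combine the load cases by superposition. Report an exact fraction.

Load 1 — point force P=10 kN at a=16/3 m (b=L-a=8/3):
  M_1 = Pa²(a+3b)(L-x)/L³ - Pa²b/L²  [x>a] = 10·(16/3)²·((16/3)+3·(8/3))·(8-6)/8³ - 10·(16/3)²·(8/3)/8² = 80/27 kN·m
Load 2 — uniform load w=-9 kN/m over full span:
  M_2 = wLx/2 - wL²/12 - wx²/2 = (-9)·8·6/2 - (-9)·8²/12 - (-9)·6²/2 = -6 kN·m
Load 3 — applied couple M₀=20 kN·m at a=4 m (b=L-a=4):
  M_3 = R_Ax - M_A - M₀  [x>a] with R_A=15/4, M_A=5 = (15/4)·6 - 5 - 20 = -5/2 kN·m
Superposition: M = Σ M_i = -299/54 kN·m ≈ -5.537037 kN·m

M(6) = -299/54 kN·m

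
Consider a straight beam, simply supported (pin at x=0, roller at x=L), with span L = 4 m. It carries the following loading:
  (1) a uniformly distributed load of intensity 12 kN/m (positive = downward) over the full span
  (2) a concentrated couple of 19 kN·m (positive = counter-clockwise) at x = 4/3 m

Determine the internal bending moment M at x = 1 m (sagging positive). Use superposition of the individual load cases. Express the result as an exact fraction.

M(1) = 91/4 kN·m

Load 1 — uniform load w=12 kN/m over full span:
  M_1 = wx(L-x)/2 = 12·1·(4-1)/2 = 18 kN·m
Load 2 — applied couple M₀=19 kN·m at a=4/3 m (b=L-a=8/3):
  M_2 = M₀x/L  [x≤a] = 19·1/4 = 19/4 kN·m
Superposition: M = Σ M_i = 91/4 kN·m ≈ 22.750000 kN·m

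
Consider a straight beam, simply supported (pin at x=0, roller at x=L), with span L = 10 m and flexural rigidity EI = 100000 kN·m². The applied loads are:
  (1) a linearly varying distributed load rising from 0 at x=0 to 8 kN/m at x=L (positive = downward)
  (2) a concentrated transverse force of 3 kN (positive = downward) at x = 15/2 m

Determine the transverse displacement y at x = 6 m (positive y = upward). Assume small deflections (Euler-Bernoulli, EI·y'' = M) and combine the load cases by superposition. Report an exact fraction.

y(6) = -658183/120000000 m

Load 1 — triangular load w₀=8 kN/m (0→w₀ over full span):
  y_1 = -w₀x(7L⁴-10L²x²+3x⁴)/(360LEI) = -8·6·(7·10⁴-10·10²·6²+3·6⁴)/(360·10·100000) = -1184/234375 m
Load 2 — point force P=3 kN at a=15/2 m (b=L-a=5/2):
  y_2 = -Pbx(L²-b²-x²)/(6LEI)  [x≤a] = -3·(5/2)·6·(10²-(5/2)²-6²)/(6·10·100000) = -693/1600000 m
Superposition: y = Σ y_i = -658183/120000000 m ≈ -0.005485 m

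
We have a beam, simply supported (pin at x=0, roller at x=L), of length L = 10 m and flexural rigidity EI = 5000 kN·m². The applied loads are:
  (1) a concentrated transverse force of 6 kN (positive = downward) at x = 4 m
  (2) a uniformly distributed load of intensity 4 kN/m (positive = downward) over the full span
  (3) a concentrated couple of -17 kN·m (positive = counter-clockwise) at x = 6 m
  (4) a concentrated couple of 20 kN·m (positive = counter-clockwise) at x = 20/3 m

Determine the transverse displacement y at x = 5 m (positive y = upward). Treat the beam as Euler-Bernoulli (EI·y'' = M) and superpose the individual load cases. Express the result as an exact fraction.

y(5) = -24121/180000 m

Load 1 — point force P=6 kN at a=4 m (b=L-a=6):
  y_1 = -Pa(L-x)(2Lx-a²-x²)/(6LEI)  [x>a] = -6·4·(10-5)·(2·10·5-4²-5²)/(6·10·5000) = -59/2500 m
Load 2 — uniform load w=4 kN/m over full span:
  y_2 = -wx(L³-2Lx²+x³)/(24EI) = -4·5·(10³-2·10·5²+5³)/(24·5000) = -5/48 m
Load 3 — applied couple M₀=-17 kN·m at a=6 m (b=L-a=4):
  y_3 = (M₀x³/(6L)+C₁x)/EI  [x≤a] with C₁=M₀(3b²-L²)/(6L)=221/15 = ((-17)·5³/(6·10)+(221/15)·5)/5000 = 153/20000 m
Load 4 — applied couple M₀=20 kN·m at a=20/3 m (b=L-a=10/3):
  y_4 = (M₀x³/(6L)+C₁x)/EI  [x≤a] with C₁=M₀(3b²-L²)/(6L)=-200/9 = (20·5³/(6·10)+(-200/9)·5)/5000 = -1/72 m
Superposition: y = Σ y_i = -24121/180000 m ≈ -0.134006 m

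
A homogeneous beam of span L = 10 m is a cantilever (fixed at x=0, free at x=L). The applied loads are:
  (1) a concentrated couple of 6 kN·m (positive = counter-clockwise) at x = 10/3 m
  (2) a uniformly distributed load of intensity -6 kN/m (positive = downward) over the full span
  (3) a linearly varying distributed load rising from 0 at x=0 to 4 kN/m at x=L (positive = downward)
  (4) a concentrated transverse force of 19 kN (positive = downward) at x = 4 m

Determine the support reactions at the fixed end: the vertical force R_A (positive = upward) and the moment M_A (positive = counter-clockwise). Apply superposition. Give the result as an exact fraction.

R_A = -21 kN, M_A = -290/3 kN·m

Load 1 — applied couple M₀=6 kN·m at a=10/3 m (b=L-a=20/3):
  R_A = 0 kN
  M_A = -M₀ = -6 kN·m
Load 2 — uniform load w=-6 kN/m over full span:
  R_A = wL = (-6)·10 = -60 kN
  M_A = wL²/2 = (-6)·10²/2 = -300 kN·m
Load 3 — triangular load w₀=4 kN/m (0→w₀ over full span):
  R_A = w₀L/2 = 4·10/2 = 20 kN
  M_A = w₀L²/3 = 4·10²/3 = 400/3 kN·m
Load 4 — point force P=19 kN at a=4 m (b=L-a=6):
  R_A = P = 19 kN
  M_A = Pa = 19·4 = 76 kN·m
Superposition: R_A = -21 kN, M_A = -290/3 kN·m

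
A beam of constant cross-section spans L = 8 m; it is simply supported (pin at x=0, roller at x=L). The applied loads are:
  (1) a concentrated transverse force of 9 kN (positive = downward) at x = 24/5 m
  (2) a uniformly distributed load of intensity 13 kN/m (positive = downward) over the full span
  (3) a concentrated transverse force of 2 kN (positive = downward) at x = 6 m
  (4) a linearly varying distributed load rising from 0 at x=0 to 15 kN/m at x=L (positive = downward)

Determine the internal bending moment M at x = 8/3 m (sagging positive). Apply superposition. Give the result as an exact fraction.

Load 1 — point force P=9 kN at a=24/5 m (b=L-a=16/5):
  M_1 = Pbx/L  [x≤a] = 9·(16/5)·(8/3)/8 = 48/5 kN·m
Load 2 — uniform load w=13 kN/m over full span:
  M_2 = wx(L-x)/2 = 13·(8/3)·(8-(8/3))/2 = 832/9 kN·m
Load 3 — point force P=2 kN at a=6 m (b=L-a=2):
  M_3 = Pbx/L  [x≤a] = 2·2·(8/3)/8 = 4/3 kN·m
Load 4 — triangular load w₀=15 kN/m (0→w₀ over full span):
  M_4 = w₀Lx/6 - w₀x³/(6L) = 15·8·(8/3)/6 - 15·(8/3)³/(6·8) = 1280/27 kN·m
Superposition: M = Σ M_i = 20356/135 kN·m ≈ 150.785185 kN·m

M(8/3) = 20356/135 kN·m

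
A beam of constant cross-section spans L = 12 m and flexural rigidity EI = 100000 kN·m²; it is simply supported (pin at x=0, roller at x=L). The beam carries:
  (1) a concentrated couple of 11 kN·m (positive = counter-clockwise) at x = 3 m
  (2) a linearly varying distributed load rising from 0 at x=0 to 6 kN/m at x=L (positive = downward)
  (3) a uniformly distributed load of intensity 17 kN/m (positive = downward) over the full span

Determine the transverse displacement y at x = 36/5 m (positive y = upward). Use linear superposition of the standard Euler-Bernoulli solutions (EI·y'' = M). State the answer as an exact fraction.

y(36/5) = -79498287/1562500000 m

Load 1 — applied couple M₀=11 kN·m at a=3 m (b=L-a=9):
  y_1 = (M₀x³/(6L)-M₀(x-a)²/2+C₁x)/EI  [x>a] with C₁=M₀(3b²-L²)/(6L)=121/8 = (11·(36/5)³/(6·12)-11·((36/5)-3)²/2+(121/8)·(36/5))/100000 = 8613/12500000 m
Load 2 — triangular load w₀=6 kN/m (0→w₀ over full span):
  y_2 = -w₀x(7L⁴-10L²x²+3x⁴)/(360LEI) = -6·(36/5)·(7·12⁴-10·12²·(36/5)²+3·(36/5)⁴)/(360·12·100000) = -383616/48828125 m
Load 3 — uniform load w=17 kN/m over full span:
  y_3 = -wx(L³-2Lx²+x³)/(24EI) = -17·(36/5)·(12³-2·12·(36/5)²+(36/5)³)/(24·100000) = -85374/1953125 m
Superposition: y = Σ y_i = -79498287/1562500000 m ≈ -0.050879 m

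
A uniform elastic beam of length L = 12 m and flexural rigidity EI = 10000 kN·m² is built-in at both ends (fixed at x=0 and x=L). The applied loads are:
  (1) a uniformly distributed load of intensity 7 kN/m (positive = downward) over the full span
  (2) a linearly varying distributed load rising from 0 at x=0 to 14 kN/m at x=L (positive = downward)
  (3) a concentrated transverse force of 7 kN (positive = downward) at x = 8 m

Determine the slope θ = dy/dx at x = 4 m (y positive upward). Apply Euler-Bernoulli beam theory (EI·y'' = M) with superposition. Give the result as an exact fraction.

Load 1 — uniform load w=7 kN/m over full span:
  θ_1 = -wx(L-x)(L-2x)/(12EI) = -7·4·(12-4)·(12-2·4)/(12·10000) = -14/1875 rad
Load 2 — triangular load w₀=14 kN/m (0→w₀ over full span):
  θ_2 = -w₀(2x(L-x)(L-2x)(x+2L)+x²(L-x)²)/(120LEI) = -14·(2·4·(12-4)·(12-2·4)·(4+2·12)+4²·(12-4)²)/(120·12·10000) = -224/28125 rad
Load 3 — point force P=7 kN at a=8 m (b=L-a=4):
  θ_3 = -Pb²x(2aL-(3a+b)x)/(2L³EI)  [x≤a] = -7·4²·4·(2·8·12-(3·8+4)·4)/(2·12³·10000) = -7/6750 rad
Superposition: θ = Σ θ_i = -2779/168750 rad ≈ -0.016468 rad

θ(4) = -2779/168750 rad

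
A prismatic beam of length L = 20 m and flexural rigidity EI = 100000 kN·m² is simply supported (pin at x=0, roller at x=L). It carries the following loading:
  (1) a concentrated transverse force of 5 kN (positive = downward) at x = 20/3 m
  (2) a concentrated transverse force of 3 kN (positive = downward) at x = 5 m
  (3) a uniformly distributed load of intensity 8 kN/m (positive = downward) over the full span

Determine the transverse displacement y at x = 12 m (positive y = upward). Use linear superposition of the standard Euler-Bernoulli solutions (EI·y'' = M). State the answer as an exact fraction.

y(12) = -1363303/8100000 m

Load 1 — point force P=5 kN at a=20/3 m (b=L-a=40/3):
  y_1 = -Pa(L-x)(2Lx-a²-x²)/(6LEI)  [x>a] = -5·(20/3)·(20-12)·(2·20·12-(20/3)²-12²)/(6·20·100000) = -328/50625 m
Load 2 — point force P=3 kN at a=5 m (b=L-a=15):
  y_2 = -Pa(L-x)(2Lx-a²-x²)/(6LEI)  [x>a] = -3·5·(20-12)·(2·20·12-5²-12²)/(6·20·100000) = -311/100000 m
Load 3 — uniform load w=8 kN/m over full span:
  y_3 = -wx(L³-2Lx²+x³)/(24EI) = -8·12·(20³-2·20·12²+12³)/(24·100000) = -496/3125 m
Superposition: y = Σ y_i = -1363303/8100000 m ≈ -0.168309 m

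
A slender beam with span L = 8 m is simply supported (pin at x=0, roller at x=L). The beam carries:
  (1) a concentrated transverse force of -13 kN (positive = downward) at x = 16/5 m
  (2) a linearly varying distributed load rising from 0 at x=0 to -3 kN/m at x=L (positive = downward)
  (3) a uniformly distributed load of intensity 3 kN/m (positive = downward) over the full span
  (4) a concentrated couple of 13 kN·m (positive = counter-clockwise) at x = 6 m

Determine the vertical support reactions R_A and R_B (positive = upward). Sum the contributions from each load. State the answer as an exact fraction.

R_A = 73/40 kN, R_B = -113/40 kN

Load 1 — point force P=-13 kN at a=16/5 m (b=L-a=24/5):
  R_A = Pb/L = (-13)·(24/5)/8 = -39/5 kN
  R_B = Pa/L = (-13)·(16/5)/8 = -26/5 kN
Load 2 — triangular load w₀=-3 kN/m (0→w₀ over full span):
  R_A = w₀L/6 = (-3)·8/6 = -4 kN
  R_B = w₀L/3 = (-3)·8/3 = -8 kN
Load 3 — uniform load w=3 kN/m over full span:
  R_A = wL/2 = 3·8/2 = 12 kN
  R_B = wL/2 = 3·8/2 = 12 kN
Load 4 — applied couple M₀=13 kN·m at a=6 m (b=L-a=2):
  R_A = M₀/L = 13/8 kN
  R_B = -M₀/L = -13/8 kN
Superposition: R_A = 73/40 kN, R_B = -113/40 kN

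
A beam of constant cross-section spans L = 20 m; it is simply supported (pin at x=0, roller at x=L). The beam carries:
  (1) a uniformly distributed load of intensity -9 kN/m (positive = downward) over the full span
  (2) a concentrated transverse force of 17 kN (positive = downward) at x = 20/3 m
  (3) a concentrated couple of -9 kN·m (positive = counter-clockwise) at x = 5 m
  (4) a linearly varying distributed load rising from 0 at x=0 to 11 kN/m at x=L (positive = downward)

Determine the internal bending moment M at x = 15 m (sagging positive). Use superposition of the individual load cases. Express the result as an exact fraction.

Load 1 — uniform load w=-9 kN/m over full span:
  M_1 = wx(L-x)/2 = (-9)·15·(20-15)/2 = -675/2 kN·m
Load 2 — point force P=17 kN at a=20/3 m (b=L-a=40/3):
  M_2 = Pa(L-x)/L  [x>a] = 17·(20/3)·(20-15)/20 = 85/3 kN·m
Load 3 — applied couple M₀=-9 kN·m at a=5 m (b=L-a=15):
  M_3 = M₀x/L - M₀  [x>a] = (-9)·15/20 - (-9) = 9/4 kN·m
Load 4 — triangular load w₀=11 kN/m (0→w₀ over full span):
  M_4 = w₀Lx/6 - w₀x³/(6L) = 11·20·15/6 - 11·15³/(6·20) = 1925/8 kN·m
Superposition: M = Σ M_i = -1591/24 kN·m ≈ -66.291667 kN·m

M(15) = -1591/24 kN·m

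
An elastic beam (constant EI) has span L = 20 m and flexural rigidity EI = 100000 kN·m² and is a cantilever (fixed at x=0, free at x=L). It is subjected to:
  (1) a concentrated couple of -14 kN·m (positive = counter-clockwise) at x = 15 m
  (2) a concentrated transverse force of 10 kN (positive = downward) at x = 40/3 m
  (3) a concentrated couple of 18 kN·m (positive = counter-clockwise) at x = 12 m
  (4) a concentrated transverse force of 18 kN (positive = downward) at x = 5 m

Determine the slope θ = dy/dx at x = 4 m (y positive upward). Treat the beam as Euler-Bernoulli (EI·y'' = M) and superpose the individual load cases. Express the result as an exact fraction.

θ(4) = -49/7500 rad

Load 1 — applied couple M₀=-14 kN·m at a=15 m (b=L-a=5):
  θ_1 = M₀x/EI  [x≤a] = (-14)·4/100000 = -7/12500 rad
Load 2 — point force P=10 kN at a=40/3 m (b=L-a=20/3):
  θ_2 = -Px(2a-x)/(2EI)  [x≤a] = -10·4·(2·(40/3)-4)/(2·100000) = -17/3750 rad
Load 3 — applied couple M₀=18 kN·m at a=12 m (b=L-a=8):
  θ_3 = M₀x/EI  [x≤a] = 18·4/100000 = 9/12500 rad
Load 4 — point force P=18 kN at a=5 m (b=L-a=15):
  θ_4 = -Px(2a-x)/(2EI)  [x≤a] = -18·4·(2·5-4)/(2·100000) = -27/12500 rad
Superposition: θ = Σ θ_i = -49/7500 rad ≈ -0.006533 rad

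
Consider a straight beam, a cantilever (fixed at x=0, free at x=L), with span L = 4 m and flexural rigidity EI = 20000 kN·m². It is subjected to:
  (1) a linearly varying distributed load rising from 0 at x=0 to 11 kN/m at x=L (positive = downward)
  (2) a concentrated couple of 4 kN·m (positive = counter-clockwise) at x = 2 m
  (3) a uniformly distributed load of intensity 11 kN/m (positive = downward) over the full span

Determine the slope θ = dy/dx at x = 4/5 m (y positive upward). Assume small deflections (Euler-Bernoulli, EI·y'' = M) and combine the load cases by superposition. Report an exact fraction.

Load 1 — triangular load w₀=11 kN/m (0→w₀ over full span):
  θ_1 = (w₀Lx²/4-w₀L²x/3-w₀x⁴/(24L))/EI = (11·4·(4/5)²/4-11·4²·(4/5)/3-11·(4/5)⁴/(24·4))/20000 = -9361/4687500 rad
Load 2 — applied couple M₀=4 kN·m at a=2 m (b=L-a=2):
  θ_2 = M₀x/EI  [x≤a] = 4·(4/5)/20000 = 1/6250 rad
Load 3 — uniform load w=11 kN/m over full span:
  θ_3 = -wx(x²-3Lx+3L²)/(6EI) = -11·(4/5)·((4/5)²-3·4·(4/5)+3·4²)/(6·20000) = -671/234375 rad
Superposition: θ = Σ θ_i = -22031/4687500 rad ≈ -0.004700 rad

θ(4/5) = -22031/4687500 rad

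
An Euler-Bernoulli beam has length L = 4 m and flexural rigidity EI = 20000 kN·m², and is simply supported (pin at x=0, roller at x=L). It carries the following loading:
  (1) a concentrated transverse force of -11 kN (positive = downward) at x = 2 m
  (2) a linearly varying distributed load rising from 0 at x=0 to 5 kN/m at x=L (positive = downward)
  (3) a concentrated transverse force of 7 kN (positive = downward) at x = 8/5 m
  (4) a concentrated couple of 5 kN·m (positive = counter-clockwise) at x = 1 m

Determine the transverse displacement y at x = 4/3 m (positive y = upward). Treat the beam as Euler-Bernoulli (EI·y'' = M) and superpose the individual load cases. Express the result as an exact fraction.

y(4/3) = 76913/1822500000 m

Load 1 — point force P=-11 kN at a=2 m (b=L-a=2):
  y_1 = -Pbx(L²-b²-x²)/(6LEI)  [x≤a] = -(-11)·2·(4/3)·(4²-2²-(4/3)²)/(6·4·20000) = 253/405000 m
Load 2 — triangular load w₀=5 kN/m (0→w₀ over full span):
  y_2 = -w₀x(7L⁴-10L²x²+3x⁴)/(360LEI) = -5·(4/3)·(7·4⁴-10·4²·(4/3)²+3·(4/3)⁴)/(360·4·20000) = -32/91125 m
Load 3 — point force P=7 kN at a=8/5 m (b=L-a=12/5):
  y_3 = -Pbx(L²-b²-x²)/(6LEI)  [x≤a] = -7·(12/5)·(4/3)·(4²-(12/5)²-(4/3)²)/(6·4·20000) = -833/2109375 m
Load 4 — applied couple M₀=5 kN·m at a=1 m (b=L-a=3):
  y_4 = (M₀x³/(6L)-M₀(x-a)²/2+C₁x)/EI  [x>a] with C₁=M₀(3b²-L²)/(6L)=55/24 = (5·(4/3)³/(6·4)-5·((4/3)-1)²/2+(55/24)·(4/3))/20000 = 53/324000 m
Superposition: y = Σ y_i = 76913/1822500000 m ≈ 0.000042 m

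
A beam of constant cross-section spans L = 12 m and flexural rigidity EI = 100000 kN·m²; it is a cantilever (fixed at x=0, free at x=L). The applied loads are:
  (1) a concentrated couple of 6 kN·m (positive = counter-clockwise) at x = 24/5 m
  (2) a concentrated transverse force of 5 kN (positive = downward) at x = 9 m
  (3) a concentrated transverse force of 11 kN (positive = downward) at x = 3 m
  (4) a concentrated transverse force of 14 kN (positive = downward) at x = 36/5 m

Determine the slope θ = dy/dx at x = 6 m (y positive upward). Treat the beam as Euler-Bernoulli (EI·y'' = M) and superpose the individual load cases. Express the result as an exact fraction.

θ(6) = -1107/200000 rad

Load 1 — applied couple M₀=6 kN·m at a=24/5 m (b=L-a=36/5):
  θ_1 = M₀a/EI  [x>a] = 6·(24/5)/100000 = 9/31250 rad
Load 2 — point force P=5 kN at a=9 m (b=L-a=3):
  θ_2 = -Px(2a-x)/(2EI)  [x≤a] = -5·6·(2·9-6)/(2·100000) = -9/5000 rad
Load 3 — point force P=11 kN at a=3 m (b=L-a=9):
  θ_3 = -Pa²/(2EI)  [x>a] = -11·3²/(2·100000) = -99/200000 rad
Load 4 — point force P=14 kN at a=36/5 m (b=L-a=24/5):
  θ_4 = -Px(2a-x)/(2EI)  [x≤a] = -14·6·(2·(36/5)-6)/(2·100000) = -441/125000 rad
Superposition: θ = Σ θ_i = -1107/200000 rad ≈ -0.005535 rad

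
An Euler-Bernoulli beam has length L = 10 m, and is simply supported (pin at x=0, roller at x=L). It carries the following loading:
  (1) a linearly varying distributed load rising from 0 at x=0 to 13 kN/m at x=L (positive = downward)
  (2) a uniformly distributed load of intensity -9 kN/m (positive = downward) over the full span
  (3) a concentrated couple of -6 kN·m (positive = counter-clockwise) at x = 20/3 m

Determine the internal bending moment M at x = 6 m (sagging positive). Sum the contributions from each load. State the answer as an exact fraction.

Load 1 — triangular load w₀=13 kN/m (0→w₀ over full span):
  M_1 = w₀Lx/6 - w₀x³/(6L) = 13·10·6/6 - 13·6³/(6·10) = 416/5 kN·m
Load 2 — uniform load w=-9 kN/m over full span:
  M_2 = wx(L-x)/2 = (-9)·6·(10-6)/2 = -108 kN·m
Load 3 — applied couple M₀=-6 kN·m at a=20/3 m (b=L-a=10/3):
  M_3 = M₀x/L  [x≤a] = (-6)·6/10 = -18/5 kN·m
Superposition: M = Σ M_i = -142/5 kN·m ≈ -28.400000 kN·m

M(6) = -142/5 kN·m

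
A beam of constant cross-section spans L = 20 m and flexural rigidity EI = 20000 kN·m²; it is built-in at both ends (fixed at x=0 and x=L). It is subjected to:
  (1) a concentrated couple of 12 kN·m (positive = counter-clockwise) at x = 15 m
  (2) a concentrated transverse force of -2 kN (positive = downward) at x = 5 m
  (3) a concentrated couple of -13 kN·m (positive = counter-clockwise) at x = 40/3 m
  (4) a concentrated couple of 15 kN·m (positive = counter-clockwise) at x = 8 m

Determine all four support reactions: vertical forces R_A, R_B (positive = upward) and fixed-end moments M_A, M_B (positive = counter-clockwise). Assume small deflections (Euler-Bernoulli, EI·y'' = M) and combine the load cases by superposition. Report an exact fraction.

Load 1 — applied couple M₀=12 kN·m at a=15 m (b=L-a=5):
  R_A = 6M₀ab/L³ = 6·12·15·5/20³ = 27/40 kN
  M_A = M₀b(2a-b)/L² = 12·5·(2·15-5)/20² = 15/4 kN·m
  R_B = -6M₀ab/L³ = -6·12·15·5/20³ = -27/40 kN
  M_B = M₀a(2b-a)/L² = 12·15·(2·5-15)/20² = -9/4 kN·m
Load 2 — point force P=-2 kN at a=5 m (b=L-a=15):
  R_A = Pb²(3a+b)/L³ = (-2)·15²·(3·5+15)/20³ = -27/16 kN
  M_A = Pab²/L² = (-2)·5·15²/20² = -45/8 kN·m
  R_B = Pa²(a+3b)/L³ = (-2)·5²·(5+3·15)/20³ = -5/16 kN
  M_B = -Pa²b/L² = -(-2)·5²·15/20² = 15/8 kN·m
Load 3 — applied couple M₀=-13 kN·m at a=40/3 m (b=L-a=20/3):
  R_A = 6M₀ab/L³ = 6·(-13)·(40/3)·(20/3)/20³ = -13/15 kN
  M_A = M₀b(2a-b)/L² = (-13)·(20/3)·(2·(40/3)-(20/3))/20² = -13/3 kN·m
  R_B = -6M₀ab/L³ = -6·(-13)·(40/3)·(20/3)/20³ = 13/15 kN
  M_B = M₀a(2b-a)/L² = (-13)·(40/3)·(2·(20/3)-(40/3))/20² = 0 kN·m
Load 4 — applied couple M₀=15 kN·m at a=8 m (b=L-a=12):
  R_A = 6M₀ab/L³ = 6·15·8·12/20³ = 27/25 kN
  M_A = M₀b(2a-b)/L² = 15·12·(2·8-12)/20² = 9/5 kN·m
  R_B = -6M₀ab/L³ = -6·15·8·12/20³ = -27/25 kN
  M_B = M₀a(2b-a)/L² = 15·8·(2·12-8)/20² = 24/5 kN·m
Superposition: R_A = -959/1200 kN, M_A = -529/120 kN·m, R_B = -1441/1200 kN, M_B = 177/40 kN·m

R_A = -959/1200 kN, M_A = -529/120 kN·m, R_B = -1441/1200 kN, M_B = 177/40 kN·m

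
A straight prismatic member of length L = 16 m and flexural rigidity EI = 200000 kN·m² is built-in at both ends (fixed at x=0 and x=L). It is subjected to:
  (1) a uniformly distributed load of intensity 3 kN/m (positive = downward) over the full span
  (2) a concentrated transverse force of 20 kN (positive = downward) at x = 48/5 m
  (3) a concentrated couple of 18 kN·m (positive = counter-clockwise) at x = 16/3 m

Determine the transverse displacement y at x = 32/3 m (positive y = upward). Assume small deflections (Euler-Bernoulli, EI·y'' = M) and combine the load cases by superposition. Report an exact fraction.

y(32/3) = -21668/6328125 m

Load 1 — uniform load w=3 kN/m over full span:
  y_1 = -wx²(L-x)²/(24EI) = -3·(32/3)²·(16-(32/3))²/(24·200000) = -512/253125 m
Load 2 — point force P=20 kN at a=48/5 m (b=L-a=32/5):
  y_2 = -Pa²(L-x)²(3bL-(3b+a)(L-x))/(6L³EI)  [x>a] = -20·(48/5)²·(16-(32/3))²·(3·(32/5)·16-(3·(32/5)+(48/5))·(16-(32/3)))/(6·16³·200000) = -128/78125 m
Load 3 — applied couple M₀=18 kN·m at a=16/3 m (b=L-a=32/3):
  y_3 = (R_Ax³/6 - M_Ax²/2 - M₀(x-a)²/2)/EI  [x>a] with R_A=3/2, M_A=0 = ((3/2)·(32/3)³/6 - 0·(32/3)²/2 - 18·((32/3)-(16/3))²/2)/200000 = 4/16875 m
Superposition: y = Σ y_i = -21668/6328125 m ≈ -0.003424 m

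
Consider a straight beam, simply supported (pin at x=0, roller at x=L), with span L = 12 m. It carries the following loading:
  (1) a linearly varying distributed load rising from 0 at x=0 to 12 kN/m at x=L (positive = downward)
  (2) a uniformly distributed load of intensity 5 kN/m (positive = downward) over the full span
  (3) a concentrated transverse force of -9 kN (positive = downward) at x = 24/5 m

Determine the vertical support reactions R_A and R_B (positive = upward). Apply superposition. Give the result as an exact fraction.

Load 1 — triangular load w₀=12 kN/m (0→w₀ over full span):
  R_A = w₀L/6 = 12·12/6 = 24 kN
  R_B = w₀L/3 = 12·12/3 = 48 kN
Load 2 — uniform load w=5 kN/m over full span:
  R_A = wL/2 = 5·12/2 = 30 kN
  R_B = wL/2 = 5·12/2 = 30 kN
Load 3 — point force P=-9 kN at a=24/5 m (b=L-a=36/5):
  R_A = Pb/L = (-9)·(36/5)/12 = -27/5 kN
  R_B = Pa/L = (-9)·(24/5)/12 = -18/5 kN
Superposition: R_A = 243/5 kN, R_B = 372/5 kN

R_A = 243/5 kN, R_B = 372/5 kN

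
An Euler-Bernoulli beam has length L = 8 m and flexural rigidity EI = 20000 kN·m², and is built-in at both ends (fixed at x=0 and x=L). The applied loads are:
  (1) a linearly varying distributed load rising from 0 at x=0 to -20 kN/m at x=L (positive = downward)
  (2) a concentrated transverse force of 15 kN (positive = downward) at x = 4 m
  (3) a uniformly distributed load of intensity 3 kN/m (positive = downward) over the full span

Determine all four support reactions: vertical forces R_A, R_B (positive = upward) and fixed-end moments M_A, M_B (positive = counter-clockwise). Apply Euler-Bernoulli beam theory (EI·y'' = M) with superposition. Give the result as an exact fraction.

R_A = -9/2 kN, M_A = -35/3 kN·m, R_B = -73/2 kN, M_B = 33 kN·m

Load 1 — triangular load w₀=-20 kN/m (0→w₀ over full span):
  R_A = 3w₀L/20 = 3·(-20)·8/20 = -24 kN
  M_A = w₀L²/30 = (-20)·8²/30 = -128/3 kN·m
  R_B = 7w₀L/20 = 7·(-20)·8/20 = -56 kN
  M_B = -w₀L²/20 = -(-20)·8²/20 = 64 kN·m
Load 2 — point force P=15 kN at a=4 m (b=L-a=4):
  R_A = Pb²(3a+b)/L³ = 15·4²·(3·4+4)/8³ = 15/2 kN
  M_A = Pab²/L² = 15·4·4²/8² = 15 kN·m
  R_B = Pa²(a+3b)/L³ = 15·4²·(4+3·4)/8³ = 15/2 kN
  M_B = -Pa²b/L² = -15·4²·4/8² = -15 kN·m
Load 3 — uniform load w=3 kN/m over full span:
  R_A = wL/2 = 3·8/2 = 12 kN
  M_A = wL²/12 = 3·8²/12 = 16 kN·m
  R_B = wL/2 = 3·8/2 = 12 kN
  M_B = -wL²/12 = -3·8²/12 = -16 kN·m
Superposition: R_A = -9/2 kN, M_A = -35/3 kN·m, R_B = -73/2 kN, M_B = 33 kN·m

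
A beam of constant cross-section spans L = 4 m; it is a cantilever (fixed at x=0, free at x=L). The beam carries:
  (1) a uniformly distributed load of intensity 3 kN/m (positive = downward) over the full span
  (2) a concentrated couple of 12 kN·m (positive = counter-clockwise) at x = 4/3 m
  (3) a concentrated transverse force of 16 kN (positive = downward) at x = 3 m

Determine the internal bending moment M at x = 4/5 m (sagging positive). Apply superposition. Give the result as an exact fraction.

Load 1 — uniform load w=3 kN/m over full span:
  M_1 = -w(L-x)²/2 = -3·(4-(4/5))²/2 = -384/25 kN·m
Load 2 — applied couple M₀=12 kN·m at a=4/3 m (b=L-a=8/3):
  M_2 = M₀  [x≤a] = 12 = 12 kN·m
Load 3 — point force P=16 kN at a=3 m (b=L-a=1):
  M_3 = -P(a-x)  [x≤a] = -16·(3-(4/5)) = -176/5 kN·m
Superposition: M = Σ M_i = -964/25 kN·m ≈ -38.560000 kN·m

M(4/5) = -964/25 kN·m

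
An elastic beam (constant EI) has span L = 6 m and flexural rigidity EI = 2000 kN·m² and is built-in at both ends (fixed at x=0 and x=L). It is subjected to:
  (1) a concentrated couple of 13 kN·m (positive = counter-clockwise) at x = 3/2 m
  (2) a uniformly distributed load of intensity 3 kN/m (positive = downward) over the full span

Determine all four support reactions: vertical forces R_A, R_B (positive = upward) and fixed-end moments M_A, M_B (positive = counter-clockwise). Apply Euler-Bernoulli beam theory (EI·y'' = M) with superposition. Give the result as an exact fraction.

Load 1 — applied couple M₀=13 kN·m at a=3/2 m (b=L-a=9/2):
  R_A = 6M₀ab/L³ = 6·13·(3/2)·(9/2)/6³ = 39/16 kN
  M_A = M₀b(2a-b)/L² = 13·(9/2)·(2·(3/2)-(9/2))/6² = -39/16 kN·m
  R_B = -6M₀ab/L³ = -6·13·(3/2)·(9/2)/6³ = -39/16 kN
  M_B = M₀a(2b-a)/L² = 13·(3/2)·(2·(9/2)-(3/2))/6² = 65/16 kN·m
Load 2 — uniform load w=3 kN/m over full span:
  R_A = wL/2 = 3·6/2 = 9 kN
  M_A = wL²/12 = 3·6²/12 = 9 kN·m
  R_B = wL/2 = 3·6/2 = 9 kN
  M_B = -wL²/12 = -3·6²/12 = -9 kN·m
Superposition: R_A = 183/16 kN, M_A = 105/16 kN·m, R_B = 105/16 kN, M_B = -79/16 kN·m

R_A = 183/16 kN, M_A = 105/16 kN·m, R_B = 105/16 kN, M_B = -79/16 kN·m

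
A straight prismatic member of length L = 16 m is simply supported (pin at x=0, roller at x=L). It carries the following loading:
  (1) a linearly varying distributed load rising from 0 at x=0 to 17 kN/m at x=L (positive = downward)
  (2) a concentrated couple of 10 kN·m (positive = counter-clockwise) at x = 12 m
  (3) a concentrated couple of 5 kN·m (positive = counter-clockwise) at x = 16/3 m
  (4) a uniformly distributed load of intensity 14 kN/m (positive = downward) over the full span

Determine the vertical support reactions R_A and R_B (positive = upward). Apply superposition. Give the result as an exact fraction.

Load 1 — triangular load w₀=17 kN/m (0→w₀ over full span):
  R_A = w₀L/6 = 17·16/6 = 136/3 kN
  R_B = w₀L/3 = 17·16/3 = 272/3 kN
Load 2 — applied couple M₀=10 kN·m at a=12 m (b=L-a=4):
  R_A = M₀/L = 10/16 = 5/8 kN
  R_B = -M₀/L = -10/16 = -5/8 kN
Load 3 — applied couple M₀=5 kN·m at a=16/3 m (b=L-a=32/3):
  R_A = M₀/L = 5/16 kN
  R_B = -M₀/L = -5/16 kN
Load 4 — uniform load w=14 kN/m over full span:
  R_A = wL/2 = 14·16/2 = 112 kN
  R_B = wL/2 = 14·16/2 = 112 kN
Superposition: R_A = 7597/48 kN, R_B = 9683/48 kN

R_A = 7597/48 kN, R_B = 9683/48 kN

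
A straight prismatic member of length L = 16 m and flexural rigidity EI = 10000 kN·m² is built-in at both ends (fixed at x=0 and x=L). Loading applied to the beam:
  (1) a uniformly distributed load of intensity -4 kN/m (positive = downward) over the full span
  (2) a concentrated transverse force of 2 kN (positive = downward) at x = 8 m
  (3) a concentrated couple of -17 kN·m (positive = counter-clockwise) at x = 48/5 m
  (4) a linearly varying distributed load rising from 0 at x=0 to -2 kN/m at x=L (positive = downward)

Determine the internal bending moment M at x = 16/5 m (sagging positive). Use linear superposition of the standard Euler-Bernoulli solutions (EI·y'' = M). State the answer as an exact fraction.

M(16/5) = 416/75 kN·m

Load 1 — uniform load w=-4 kN/m over full span:
  M_1 = wLx/2 - wL²/12 - wx²/2 = (-4)·16·(16/5)/2 - (-4)·16²/12 - (-4)·(16/5)²/2 = 256/75 kN·m
Load 2 — point force P=2 kN at a=8 m (b=L-a=8):
  M_2 = Pb²(3a+b)x/L³ - Pab²/L²  [x≤a] = 2·8²·(3·8+8)·(16/5)/16³ - 2·8·8²/16² = -4/5 kN·m
Load 3 — applied couple M₀=-17 kN·m at a=48/5 m (b=L-a=32/5):
  M_3 = R_Ax - M_A  [x≤a] with R_A=-153/100, M_A=-136/25 = (-153/100)·(16/5) - (-136/25) = 68/125 kN·m
Load 4 — triangular load w₀=-2 kN/m (0→w₀ over full span):
  M_4 = 3w₀Lx/20 - w₀L²/30 - w₀x³/(6L) = 3·(-2)·16·(16/5)/20 - (-2)·16²/30 - (-2)·(16/5)³/(6·16) = 896/375 kN·m
Superposition: M = Σ M_i = 416/75 kN·m ≈ 5.546667 kN·m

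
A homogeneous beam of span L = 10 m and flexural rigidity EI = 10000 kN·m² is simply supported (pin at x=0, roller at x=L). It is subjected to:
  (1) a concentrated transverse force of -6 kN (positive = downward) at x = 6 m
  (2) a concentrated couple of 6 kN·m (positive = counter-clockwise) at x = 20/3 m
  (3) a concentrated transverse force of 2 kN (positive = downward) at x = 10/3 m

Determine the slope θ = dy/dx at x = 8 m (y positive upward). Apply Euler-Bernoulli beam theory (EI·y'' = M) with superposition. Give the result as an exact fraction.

Load 1 — point force P=-6 kN at a=6 m (b=L-a=4):
  θ_1 = -Pa(2L²-6Lx+3x²+a²)/(6LEI)  [x>a] = -(-6)·6·(2·10²-6·10·8+3·8²+6²)/(6·10·10000) = -39/12500 rad
Load 2 — applied couple M₀=6 kN·m at a=20/3 m (b=L-a=10/3):
  θ_2 = (M₀x²/(2L)-M₀(x-a)+C₁)/EI  [x>a] with C₁=M₀(3b²-L²)/(6L)=-20/3 = (6·8²/(2·10)-6·(8-(20/3))+(-20/3))/10000 = 17/37500 rad
Load 3 — point force P=2 kN at a=10/3 m (b=L-a=20/3):
  θ_3 = -Pa(2L²-6Lx+3x²+a²)/(6LEI)  [x>a] = -2·(10/3)·(2·10²-6·10·8+3·8²+(10/3)²)/(6·10·10000) = 173/202500 rad
Superposition: θ = Σ θ_i = -367/202500 rad ≈ -0.001812 rad

θ(8) = -367/202500 rad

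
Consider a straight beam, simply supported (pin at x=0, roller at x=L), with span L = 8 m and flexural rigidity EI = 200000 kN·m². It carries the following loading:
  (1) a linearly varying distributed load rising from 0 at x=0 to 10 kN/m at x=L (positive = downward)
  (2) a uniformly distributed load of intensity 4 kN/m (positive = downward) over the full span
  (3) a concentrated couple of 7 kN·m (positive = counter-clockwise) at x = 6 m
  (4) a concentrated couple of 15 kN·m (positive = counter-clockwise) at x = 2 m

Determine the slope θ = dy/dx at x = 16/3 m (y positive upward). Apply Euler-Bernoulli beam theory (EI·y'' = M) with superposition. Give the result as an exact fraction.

θ(16/3) = 40969/97200000 rad

Load 1 — triangular load w₀=10 kN/m (0→w₀ over full span):
  θ_1 = -w₀(7L⁴-30L²x²+15x⁴)/(360LEI) = -10·(7·8⁴-30·8²·(16/3)²+15·(16/3)⁴)/(360·8·200000) = 182/759375 rad
Load 2 — uniform load w=4 kN/m over full span:
  θ_2 = -w(L³-6Lx²+4x³)/(24EI) = -4·(8³-6·8·(16/3)²+4·(16/3)³)/(24·200000) = 52/253125 rad
Load 3 — applied couple M₀=7 kN·m at a=6 m (b=L-a=2):
  θ_3 = (M₀x²/(2L)+C₁)/EI  [x≤a] with C₁=M₀(3b²-L²)/(6L)=-91/12 = (7·(16/3)²/(2·8)+(-91/12))/200000 = 7/288000 rad
Load 4 — applied couple M₀=15 kN·m at a=2 m (b=L-a=6):
  θ_4 = (M₀x²/(2L)-M₀(x-a)+C₁)/EI  [x>a] with C₁=M₀(3b²-L²)/(6L)=55/4 = (15·(16/3)²/(2·8)-15·((16/3)-2)+(55/4))/200000 = -23/480000 rad
Superposition: θ = Σ θ_i = 40969/97200000 rad ≈ 0.000421 rad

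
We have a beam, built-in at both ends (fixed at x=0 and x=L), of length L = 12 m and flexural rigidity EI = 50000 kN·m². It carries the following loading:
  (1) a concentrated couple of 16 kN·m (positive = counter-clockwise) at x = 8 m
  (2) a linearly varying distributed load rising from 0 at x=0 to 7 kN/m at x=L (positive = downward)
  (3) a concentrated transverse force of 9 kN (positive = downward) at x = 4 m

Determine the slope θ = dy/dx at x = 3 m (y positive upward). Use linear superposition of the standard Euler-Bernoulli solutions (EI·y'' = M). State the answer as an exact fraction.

θ(3) = -11531/8000000 rad

Load 1 — applied couple M₀=16 kN·m at a=8 m (b=L-a=4):
  θ_1 = (R_Ax²/2 - M_Ax)/EI  [x≤a] with R_A=16/9, M_A=16/3 = ((16/9)·3²/2 - (16/3)·3)/50000 = -1/6250 rad
Load 2 — triangular load w₀=7 kN/m (0→w₀ over full span):
  θ_2 = -w₀(2x(L-x)(L-2x)(x+2L)+x²(L-x)²)/(120LEI) = -7·(2·3·(12-3)·(12-2·3)·(3+2·12)+3²·(12-3)²)/(120·12·50000) = -7371/8000000 rad
Load 3 — point force P=9 kN at a=4 m (b=L-a=8):
  θ_3 = -Pb²x(2aL-(3a+b)x)/(2L³EI)  [x≤a] = -9·8²·3·(2·4·12-(3·4+8)·3)/(2·12³·50000) = -9/25000 rad
Superposition: θ = Σ θ_i = -11531/8000000 rad ≈ -0.001441 rad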